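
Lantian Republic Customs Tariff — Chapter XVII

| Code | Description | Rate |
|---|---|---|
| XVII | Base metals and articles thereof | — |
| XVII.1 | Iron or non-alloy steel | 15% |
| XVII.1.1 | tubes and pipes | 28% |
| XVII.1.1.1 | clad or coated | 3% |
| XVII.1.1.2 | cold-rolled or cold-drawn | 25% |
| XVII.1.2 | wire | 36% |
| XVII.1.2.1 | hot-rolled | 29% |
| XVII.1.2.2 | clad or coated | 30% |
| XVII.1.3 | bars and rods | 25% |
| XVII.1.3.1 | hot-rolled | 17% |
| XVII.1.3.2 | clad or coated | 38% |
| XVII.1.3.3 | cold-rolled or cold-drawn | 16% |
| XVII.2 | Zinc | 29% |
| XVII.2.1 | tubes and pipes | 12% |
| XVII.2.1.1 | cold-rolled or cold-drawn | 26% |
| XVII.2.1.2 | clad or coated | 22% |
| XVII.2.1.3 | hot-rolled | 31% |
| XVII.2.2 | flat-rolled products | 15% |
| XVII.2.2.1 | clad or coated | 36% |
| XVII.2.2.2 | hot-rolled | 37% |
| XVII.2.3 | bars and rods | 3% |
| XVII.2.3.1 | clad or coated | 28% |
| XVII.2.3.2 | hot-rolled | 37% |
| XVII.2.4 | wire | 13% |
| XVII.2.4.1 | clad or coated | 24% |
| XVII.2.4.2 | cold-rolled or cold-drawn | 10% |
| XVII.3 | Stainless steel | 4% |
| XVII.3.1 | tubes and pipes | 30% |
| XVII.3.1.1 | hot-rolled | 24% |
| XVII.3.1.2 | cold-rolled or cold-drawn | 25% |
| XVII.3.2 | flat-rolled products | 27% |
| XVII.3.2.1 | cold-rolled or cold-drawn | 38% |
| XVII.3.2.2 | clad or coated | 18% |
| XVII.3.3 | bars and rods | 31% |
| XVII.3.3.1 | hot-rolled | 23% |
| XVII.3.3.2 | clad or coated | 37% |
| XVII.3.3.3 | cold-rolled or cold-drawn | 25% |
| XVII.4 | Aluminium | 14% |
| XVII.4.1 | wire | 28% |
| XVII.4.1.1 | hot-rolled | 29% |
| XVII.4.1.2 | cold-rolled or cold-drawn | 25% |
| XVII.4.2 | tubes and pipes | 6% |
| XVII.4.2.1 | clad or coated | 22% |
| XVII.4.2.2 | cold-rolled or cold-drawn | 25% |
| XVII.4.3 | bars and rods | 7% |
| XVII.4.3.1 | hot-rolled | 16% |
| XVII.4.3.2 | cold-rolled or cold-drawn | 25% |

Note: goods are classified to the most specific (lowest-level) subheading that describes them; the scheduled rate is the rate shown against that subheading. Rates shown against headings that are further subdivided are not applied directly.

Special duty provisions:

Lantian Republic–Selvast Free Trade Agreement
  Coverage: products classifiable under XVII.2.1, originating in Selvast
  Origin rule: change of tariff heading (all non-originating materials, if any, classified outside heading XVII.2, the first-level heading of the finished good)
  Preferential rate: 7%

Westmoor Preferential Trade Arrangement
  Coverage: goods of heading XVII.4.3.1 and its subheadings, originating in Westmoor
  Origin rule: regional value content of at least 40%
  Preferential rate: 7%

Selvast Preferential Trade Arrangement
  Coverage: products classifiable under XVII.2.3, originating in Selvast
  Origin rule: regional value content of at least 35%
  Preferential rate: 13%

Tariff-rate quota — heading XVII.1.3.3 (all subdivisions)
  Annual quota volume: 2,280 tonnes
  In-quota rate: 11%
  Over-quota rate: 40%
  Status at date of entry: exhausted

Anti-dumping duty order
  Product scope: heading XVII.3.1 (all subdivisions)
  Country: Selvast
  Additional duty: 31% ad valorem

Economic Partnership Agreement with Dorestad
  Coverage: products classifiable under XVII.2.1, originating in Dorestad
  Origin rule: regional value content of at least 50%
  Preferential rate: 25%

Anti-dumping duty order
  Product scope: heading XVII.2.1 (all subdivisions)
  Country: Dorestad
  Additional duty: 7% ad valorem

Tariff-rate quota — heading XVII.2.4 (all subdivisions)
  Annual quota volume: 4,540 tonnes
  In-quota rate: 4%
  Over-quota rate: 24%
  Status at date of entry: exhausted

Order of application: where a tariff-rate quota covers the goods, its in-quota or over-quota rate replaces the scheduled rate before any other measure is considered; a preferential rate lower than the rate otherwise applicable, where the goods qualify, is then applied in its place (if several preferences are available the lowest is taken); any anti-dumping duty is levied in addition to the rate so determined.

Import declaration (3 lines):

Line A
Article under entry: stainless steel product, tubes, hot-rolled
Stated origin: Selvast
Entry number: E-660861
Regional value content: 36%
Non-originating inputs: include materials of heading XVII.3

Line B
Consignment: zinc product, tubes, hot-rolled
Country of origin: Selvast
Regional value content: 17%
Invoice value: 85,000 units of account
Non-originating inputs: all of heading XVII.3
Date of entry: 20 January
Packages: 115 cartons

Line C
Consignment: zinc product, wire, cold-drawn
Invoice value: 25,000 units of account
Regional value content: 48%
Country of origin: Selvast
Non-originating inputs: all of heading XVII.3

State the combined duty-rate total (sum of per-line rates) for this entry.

86%

Line A: stainless steel → XVII.3; tubes → XVII.3.1; hot-rolled → XVII.3.1.1. Scheduled 24%. Selvast agreement on XVII.2.1: XVII.3.1.1 not covered; Selvast agreement on XVII.2.3: XVII.3.1.1 not covered; anti-dumping (Selvast, XVII.3.1): +31%; total 24% + 31% = 55%. → 55%.
Line B: zinc → XVII.2; tubes → XVII.2.1; hot-rolled → XVII.2.1.3. Scheduled 31%. Selvast agreement on XVII.2.1: CTH met → 7% available; Selvast agreement on XVII.2.3: XVII.2.1.3 not covered; preferential 7%. → 7%.
Line C: zinc → XVII.2; wire → XVII.2.4; cold-drawn → XVII.2.4.2. Scheduled 10%. quota on XVII.2.4 exhausted → over-quota 24%; Selvast agreement on XVII.2.1: XVII.2.4.2 not covered; Selvast agreement on XVII.2.3: XVII.2.4.2 not covered. → 24%.
Sum: 55% + 7% + 24% = 86%.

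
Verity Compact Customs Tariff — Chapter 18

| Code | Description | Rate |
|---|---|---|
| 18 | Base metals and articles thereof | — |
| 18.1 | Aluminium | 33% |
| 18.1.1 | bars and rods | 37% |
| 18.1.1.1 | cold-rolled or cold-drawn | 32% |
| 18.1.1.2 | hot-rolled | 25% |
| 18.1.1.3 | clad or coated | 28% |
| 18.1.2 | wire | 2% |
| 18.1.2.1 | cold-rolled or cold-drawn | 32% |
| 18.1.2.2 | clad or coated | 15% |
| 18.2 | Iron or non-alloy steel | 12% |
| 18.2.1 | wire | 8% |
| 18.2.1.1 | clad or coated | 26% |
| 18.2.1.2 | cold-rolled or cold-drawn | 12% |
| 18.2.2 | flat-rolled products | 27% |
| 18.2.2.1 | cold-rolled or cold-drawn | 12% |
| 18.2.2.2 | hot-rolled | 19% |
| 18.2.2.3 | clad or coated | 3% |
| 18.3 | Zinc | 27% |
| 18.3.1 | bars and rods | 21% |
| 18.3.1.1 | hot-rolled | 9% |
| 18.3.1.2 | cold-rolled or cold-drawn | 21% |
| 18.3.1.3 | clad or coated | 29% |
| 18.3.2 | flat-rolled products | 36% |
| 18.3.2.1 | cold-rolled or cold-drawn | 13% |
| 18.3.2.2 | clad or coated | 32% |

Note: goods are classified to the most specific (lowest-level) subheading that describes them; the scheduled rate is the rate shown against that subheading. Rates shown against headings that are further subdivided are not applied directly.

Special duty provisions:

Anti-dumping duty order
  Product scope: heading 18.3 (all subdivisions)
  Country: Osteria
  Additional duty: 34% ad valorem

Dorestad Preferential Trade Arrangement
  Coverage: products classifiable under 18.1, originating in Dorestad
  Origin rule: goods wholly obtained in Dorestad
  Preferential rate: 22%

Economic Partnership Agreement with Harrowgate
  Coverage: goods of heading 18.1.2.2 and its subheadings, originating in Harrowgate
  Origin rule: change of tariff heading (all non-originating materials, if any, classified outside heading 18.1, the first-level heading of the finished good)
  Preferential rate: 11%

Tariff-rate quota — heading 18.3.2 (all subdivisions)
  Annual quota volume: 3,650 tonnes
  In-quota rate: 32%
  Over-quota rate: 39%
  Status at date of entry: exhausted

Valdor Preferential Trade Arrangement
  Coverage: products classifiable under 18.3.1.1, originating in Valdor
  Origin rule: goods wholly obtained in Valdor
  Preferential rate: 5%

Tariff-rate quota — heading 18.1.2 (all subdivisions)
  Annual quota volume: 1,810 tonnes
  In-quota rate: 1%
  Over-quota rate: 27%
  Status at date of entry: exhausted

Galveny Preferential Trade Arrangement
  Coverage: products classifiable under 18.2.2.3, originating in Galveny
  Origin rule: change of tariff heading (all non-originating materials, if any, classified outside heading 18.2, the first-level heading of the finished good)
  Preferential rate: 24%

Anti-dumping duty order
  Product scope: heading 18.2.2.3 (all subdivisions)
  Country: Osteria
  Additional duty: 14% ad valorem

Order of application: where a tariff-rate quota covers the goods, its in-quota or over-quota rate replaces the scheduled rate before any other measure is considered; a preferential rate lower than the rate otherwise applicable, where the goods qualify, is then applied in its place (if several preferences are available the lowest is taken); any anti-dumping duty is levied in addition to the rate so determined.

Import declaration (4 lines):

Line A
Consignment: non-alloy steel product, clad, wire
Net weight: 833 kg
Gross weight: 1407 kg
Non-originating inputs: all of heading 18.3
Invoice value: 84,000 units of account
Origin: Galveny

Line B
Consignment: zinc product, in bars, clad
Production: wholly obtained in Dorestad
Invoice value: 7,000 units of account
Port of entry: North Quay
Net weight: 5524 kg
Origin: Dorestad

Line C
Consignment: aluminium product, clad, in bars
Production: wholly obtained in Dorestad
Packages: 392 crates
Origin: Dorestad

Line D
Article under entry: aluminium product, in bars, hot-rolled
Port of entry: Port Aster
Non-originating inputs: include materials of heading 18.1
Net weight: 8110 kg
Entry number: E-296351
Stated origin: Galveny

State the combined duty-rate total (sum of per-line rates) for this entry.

Line A: non-alloy steel → 18.2; wire → 18.2.1; clad → 18.2.1.1. Scheduled 26%. Galveny agreement on 18.2.2.3: 18.2.1.1 not covered. → 26%.
Line B: zinc → 18.3; in bars → 18.3.1; clad → 18.3.1.3. Scheduled 29%. Dorestad agreement on 18.1: 18.3.1.3 not covered. → 29%.
Line C: aluminium → 18.1; in bars → 18.1.1; clad → 18.1.1.3. Scheduled 28%. Dorestad agreement on 18.1: wholly obtained → 22% available; preferential 22%. → 22%.
Line D: aluminium → 18.1; in bars → 18.1.1; hot-rolled → 18.1.1.2. Scheduled 25%. Galveny agreement on 18.2.2.3: 18.1.1.2 not covered. → 25%.
Sum: 26% + 29% + 22% + 25% = 102%.

102%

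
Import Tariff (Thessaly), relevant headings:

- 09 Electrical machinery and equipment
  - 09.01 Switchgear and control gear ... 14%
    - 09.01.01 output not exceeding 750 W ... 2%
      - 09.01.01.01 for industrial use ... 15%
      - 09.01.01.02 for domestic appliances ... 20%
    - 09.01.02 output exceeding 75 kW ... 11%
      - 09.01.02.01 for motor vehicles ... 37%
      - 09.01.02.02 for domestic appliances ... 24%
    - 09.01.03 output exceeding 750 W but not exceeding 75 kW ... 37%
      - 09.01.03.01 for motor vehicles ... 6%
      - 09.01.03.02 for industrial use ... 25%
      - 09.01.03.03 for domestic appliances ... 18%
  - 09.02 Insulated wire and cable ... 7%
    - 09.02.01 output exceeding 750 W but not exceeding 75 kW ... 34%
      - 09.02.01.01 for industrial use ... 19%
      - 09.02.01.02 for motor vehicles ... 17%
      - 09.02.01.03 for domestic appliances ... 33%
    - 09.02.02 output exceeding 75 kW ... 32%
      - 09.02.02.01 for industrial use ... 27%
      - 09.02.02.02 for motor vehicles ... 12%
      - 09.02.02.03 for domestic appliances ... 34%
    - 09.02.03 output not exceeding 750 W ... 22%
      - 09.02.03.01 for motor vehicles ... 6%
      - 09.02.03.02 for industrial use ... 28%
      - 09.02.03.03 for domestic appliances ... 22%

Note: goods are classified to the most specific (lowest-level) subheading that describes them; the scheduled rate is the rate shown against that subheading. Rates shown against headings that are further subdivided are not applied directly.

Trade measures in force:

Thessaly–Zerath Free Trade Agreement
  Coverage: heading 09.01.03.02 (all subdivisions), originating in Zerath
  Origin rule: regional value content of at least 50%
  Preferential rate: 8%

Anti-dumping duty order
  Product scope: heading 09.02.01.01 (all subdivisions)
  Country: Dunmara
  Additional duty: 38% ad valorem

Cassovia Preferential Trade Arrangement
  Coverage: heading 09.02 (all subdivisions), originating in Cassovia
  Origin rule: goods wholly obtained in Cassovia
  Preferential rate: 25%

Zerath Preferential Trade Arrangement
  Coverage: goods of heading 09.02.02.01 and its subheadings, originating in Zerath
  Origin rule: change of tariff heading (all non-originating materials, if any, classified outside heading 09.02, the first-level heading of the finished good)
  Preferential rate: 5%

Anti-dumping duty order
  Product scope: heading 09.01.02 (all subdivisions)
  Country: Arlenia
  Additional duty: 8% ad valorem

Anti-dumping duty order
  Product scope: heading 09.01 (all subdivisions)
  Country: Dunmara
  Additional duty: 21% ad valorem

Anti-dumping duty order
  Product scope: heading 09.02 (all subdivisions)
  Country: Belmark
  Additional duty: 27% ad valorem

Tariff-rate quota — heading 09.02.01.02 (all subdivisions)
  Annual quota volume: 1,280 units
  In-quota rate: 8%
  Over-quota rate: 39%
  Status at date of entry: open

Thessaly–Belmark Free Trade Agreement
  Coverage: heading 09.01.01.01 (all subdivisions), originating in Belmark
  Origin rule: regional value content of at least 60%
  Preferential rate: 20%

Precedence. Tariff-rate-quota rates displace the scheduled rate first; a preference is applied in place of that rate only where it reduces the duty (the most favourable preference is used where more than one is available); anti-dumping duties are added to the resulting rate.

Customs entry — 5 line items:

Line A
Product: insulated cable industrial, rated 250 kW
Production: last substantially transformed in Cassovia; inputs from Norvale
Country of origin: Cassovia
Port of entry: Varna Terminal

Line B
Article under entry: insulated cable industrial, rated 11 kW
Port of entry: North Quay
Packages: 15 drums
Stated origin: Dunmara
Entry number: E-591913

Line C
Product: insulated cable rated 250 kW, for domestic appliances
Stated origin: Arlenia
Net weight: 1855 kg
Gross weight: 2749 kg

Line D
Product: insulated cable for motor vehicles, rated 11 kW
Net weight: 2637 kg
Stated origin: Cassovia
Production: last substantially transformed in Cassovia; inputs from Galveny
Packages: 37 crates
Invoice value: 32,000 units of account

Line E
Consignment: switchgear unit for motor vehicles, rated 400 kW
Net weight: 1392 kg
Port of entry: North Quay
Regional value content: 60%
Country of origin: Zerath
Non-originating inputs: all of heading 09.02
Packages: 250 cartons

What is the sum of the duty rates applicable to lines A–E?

Line A: insulated cable → 09.02; rated 250 kW → 09.02.02; industrial → 09.02.02.01. Scheduled 27%. Cassovia agreement on 09.02: not wholly obtained. → 27%.
Line B: insulated cable → 09.02; rated 11 kW → 09.02.01; industrial → 09.02.01.01. Scheduled 19%. anti-dumping (Dunmara, 09.02.01.01): +38%; total 19% + 38% = 57%. → 57%.
Line C: insulated cable → 09.02; rated 250 kW → 09.02.02; for domestic appliances → 09.02.02.03. Scheduled 34%. No special measure applies. → 34%.
Line D: insulated cable → 09.02; rated 11 kW → 09.02.01; for motor vehicles → 09.02.01.02. Scheduled 17%. quota on 09.02.01.02 open → in-quota 8%; Cassovia agreement on 09.02: not wholly obtained. → 8%.
Line E: switchgear unit → 09.01; rated 400 kW → 09.01.02; for motor vehicles → 09.01.02.01. Scheduled 37%. Zerath agreement on 09.01.03.02: 09.01.02.01 not covered; Zerath agreement on 09.02.02.01: 09.01.02.01 not covered. → 37%.
Sum: 27% + 57% + 34% + 8% + 37% = 163%.

163%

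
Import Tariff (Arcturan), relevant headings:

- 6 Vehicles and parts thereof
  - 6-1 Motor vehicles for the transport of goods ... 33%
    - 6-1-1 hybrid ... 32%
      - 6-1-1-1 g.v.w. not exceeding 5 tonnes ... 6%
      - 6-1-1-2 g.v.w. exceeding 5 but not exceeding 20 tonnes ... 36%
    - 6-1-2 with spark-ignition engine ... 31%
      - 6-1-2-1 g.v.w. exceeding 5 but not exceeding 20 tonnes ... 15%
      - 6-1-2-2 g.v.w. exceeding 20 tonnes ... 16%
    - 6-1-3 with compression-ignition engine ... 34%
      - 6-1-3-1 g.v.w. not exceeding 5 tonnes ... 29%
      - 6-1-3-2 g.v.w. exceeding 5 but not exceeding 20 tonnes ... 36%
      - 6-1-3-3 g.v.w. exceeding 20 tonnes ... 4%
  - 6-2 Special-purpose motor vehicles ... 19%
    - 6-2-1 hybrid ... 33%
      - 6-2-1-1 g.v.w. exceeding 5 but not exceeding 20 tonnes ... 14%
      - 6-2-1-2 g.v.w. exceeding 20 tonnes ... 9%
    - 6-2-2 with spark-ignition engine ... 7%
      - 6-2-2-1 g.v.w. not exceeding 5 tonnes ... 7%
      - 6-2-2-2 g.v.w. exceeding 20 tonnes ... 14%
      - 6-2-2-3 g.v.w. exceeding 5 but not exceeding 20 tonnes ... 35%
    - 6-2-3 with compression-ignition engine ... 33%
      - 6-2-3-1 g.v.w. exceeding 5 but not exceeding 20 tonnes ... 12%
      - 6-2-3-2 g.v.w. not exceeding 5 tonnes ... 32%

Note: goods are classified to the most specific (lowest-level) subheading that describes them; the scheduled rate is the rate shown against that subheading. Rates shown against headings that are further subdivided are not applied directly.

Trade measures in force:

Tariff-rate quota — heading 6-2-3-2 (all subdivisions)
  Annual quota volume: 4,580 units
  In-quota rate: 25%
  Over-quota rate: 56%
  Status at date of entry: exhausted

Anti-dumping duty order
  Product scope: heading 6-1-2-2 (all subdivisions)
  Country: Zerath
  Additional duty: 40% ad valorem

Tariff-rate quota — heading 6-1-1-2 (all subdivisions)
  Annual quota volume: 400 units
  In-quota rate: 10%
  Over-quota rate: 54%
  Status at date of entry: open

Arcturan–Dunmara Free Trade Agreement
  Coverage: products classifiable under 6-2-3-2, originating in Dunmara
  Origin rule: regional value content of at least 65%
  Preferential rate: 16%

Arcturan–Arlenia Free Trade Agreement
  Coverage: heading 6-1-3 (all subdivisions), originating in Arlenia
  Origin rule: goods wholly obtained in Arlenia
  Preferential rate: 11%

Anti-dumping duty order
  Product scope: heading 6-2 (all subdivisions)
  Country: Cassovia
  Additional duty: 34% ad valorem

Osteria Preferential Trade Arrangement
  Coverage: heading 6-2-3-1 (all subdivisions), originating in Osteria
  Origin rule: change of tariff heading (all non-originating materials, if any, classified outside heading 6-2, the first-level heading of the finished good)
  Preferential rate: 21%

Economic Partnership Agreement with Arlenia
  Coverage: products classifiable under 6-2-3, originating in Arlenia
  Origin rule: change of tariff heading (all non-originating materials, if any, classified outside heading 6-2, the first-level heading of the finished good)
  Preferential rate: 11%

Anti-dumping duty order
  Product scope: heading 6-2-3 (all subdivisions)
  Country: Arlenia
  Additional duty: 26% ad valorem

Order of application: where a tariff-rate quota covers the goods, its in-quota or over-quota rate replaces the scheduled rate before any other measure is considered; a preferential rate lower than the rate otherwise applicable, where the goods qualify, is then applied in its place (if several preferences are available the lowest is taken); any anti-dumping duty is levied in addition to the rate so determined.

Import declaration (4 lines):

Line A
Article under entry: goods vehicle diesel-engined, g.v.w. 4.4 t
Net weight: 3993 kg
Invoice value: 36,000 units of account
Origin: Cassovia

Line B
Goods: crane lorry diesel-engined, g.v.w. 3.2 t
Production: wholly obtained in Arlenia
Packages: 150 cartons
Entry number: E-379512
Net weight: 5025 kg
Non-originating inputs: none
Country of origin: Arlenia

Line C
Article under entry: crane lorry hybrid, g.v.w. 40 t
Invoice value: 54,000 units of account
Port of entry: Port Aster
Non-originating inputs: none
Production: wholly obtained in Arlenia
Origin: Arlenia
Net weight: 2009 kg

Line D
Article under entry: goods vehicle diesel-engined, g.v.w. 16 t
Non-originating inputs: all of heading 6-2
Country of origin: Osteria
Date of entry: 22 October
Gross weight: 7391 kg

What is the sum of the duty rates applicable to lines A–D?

111%

Line A: goods vehicle → 6-1; diesel-engined → 6-1-3; g.v.w. 4.4 t → 6-1-3-1. Scheduled 29%. No special measure applies. → 29%.
Line B: crane lorry → 6-2; diesel-engined → 6-2-3; g.v.w. 3.2 t → 6-2-3-2. Scheduled 32%. quota on 6-2-3-2 exhausted → over-quota 56%; Arlenia agreement on 6-1-3: 6-2-3-2 not covered; Arlenia agreement on 6-2-3: CTH met → 11% available; preferential 11%; anti-dumping (Arlenia, 6-2-3): +26%; total 11% + 26% = 37%. → 37%.
Line C: crane lorry → 6-2; hybrid → 6-2-1; g.v.w. 40 t → 6-2-1-2. Scheduled 9%. Arlenia agreement on 6-1-3: 6-2-1-2 not covered; Arlenia agreement on 6-2-3: 6-2-1-2 not covered. → 9%.
Line D: goods vehicle → 6-1; diesel-engined → 6-1-3; g.v.w. 16 t → 6-1-3-2. Scheduled 36%. Osteria agreement on 6-2-3-1: 6-1-3-2 not covered. → 36%.
Sum: 29% + 37% + 9% + 36% = 111%.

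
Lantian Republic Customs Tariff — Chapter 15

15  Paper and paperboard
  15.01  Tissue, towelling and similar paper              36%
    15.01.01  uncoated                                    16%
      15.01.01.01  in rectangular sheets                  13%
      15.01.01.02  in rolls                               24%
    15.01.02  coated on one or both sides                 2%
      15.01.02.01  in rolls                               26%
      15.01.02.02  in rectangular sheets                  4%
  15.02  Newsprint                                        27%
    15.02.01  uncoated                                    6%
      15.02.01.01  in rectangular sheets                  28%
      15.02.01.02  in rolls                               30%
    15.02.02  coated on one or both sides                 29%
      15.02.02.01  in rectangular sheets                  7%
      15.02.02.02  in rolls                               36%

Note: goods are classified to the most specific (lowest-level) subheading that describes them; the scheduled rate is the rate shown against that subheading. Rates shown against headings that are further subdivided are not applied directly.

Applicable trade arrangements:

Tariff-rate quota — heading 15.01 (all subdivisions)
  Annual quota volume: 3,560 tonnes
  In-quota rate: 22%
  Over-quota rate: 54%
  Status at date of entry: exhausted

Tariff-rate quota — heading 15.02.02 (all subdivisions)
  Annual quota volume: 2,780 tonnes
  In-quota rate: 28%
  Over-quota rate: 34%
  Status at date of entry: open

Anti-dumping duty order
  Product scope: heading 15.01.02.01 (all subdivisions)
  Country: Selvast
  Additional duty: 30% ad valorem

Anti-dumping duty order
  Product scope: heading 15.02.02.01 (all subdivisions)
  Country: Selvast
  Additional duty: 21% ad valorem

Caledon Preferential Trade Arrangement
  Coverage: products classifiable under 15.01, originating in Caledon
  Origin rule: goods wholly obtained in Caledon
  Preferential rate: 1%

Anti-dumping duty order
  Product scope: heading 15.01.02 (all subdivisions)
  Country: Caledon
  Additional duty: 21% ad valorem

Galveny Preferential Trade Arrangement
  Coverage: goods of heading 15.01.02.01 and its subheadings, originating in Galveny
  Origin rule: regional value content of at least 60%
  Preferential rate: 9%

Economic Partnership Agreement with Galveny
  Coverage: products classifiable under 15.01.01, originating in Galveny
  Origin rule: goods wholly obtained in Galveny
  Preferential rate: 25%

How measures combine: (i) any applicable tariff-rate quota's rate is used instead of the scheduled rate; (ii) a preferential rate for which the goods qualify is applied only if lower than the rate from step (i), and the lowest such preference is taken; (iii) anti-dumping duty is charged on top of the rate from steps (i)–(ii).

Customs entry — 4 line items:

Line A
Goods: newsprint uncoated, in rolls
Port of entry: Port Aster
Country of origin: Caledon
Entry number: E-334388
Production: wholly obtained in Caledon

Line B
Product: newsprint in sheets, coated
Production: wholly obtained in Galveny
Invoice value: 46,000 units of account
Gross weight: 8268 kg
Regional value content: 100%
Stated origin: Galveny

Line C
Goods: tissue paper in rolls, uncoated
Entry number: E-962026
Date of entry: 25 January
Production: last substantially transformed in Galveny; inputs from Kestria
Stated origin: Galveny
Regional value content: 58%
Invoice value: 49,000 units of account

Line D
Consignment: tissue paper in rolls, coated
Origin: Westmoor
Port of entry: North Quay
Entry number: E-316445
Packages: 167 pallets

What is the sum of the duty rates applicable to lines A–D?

Line A: newsprint → 15.02; uncoated → 15.02.01; in rolls → 15.02.01.02. Scheduled 30%. Caledon agreement on 15.01: 15.02.01.02 not covered. → 30%.
Line B: newsprint → 15.02; coated → 15.02.02; in sheets → 15.02.02.01. Scheduled 7%. quota on 15.02.02 open → in-quota 28%; Galveny agreement on 15.01.02.01: 15.02.02.01 not covered; Galveny agreement on 15.01.01: 15.02.02.01 not covered. → 28%.
Line C: tissue paper → 15.01; uncoated → 15.01.01; in rolls → 15.01.01.02. Scheduled 24%. quota on 15.01 exhausted → over-quota 54%; Galveny agreement on 15.01.02.01: 15.01.01.02 not covered; Galveny agreement on 15.01.01: not wholly obtained. → 54%.
Line D: tissue paper → 15.01; coated → 15.01.02; in rolls → 15.01.02.01. Scheduled 26%. quota on 15.01 exhausted → over-quota 54%. → 54%.
Sum: 30% + 28% + 54% + 54% = 166%.

166%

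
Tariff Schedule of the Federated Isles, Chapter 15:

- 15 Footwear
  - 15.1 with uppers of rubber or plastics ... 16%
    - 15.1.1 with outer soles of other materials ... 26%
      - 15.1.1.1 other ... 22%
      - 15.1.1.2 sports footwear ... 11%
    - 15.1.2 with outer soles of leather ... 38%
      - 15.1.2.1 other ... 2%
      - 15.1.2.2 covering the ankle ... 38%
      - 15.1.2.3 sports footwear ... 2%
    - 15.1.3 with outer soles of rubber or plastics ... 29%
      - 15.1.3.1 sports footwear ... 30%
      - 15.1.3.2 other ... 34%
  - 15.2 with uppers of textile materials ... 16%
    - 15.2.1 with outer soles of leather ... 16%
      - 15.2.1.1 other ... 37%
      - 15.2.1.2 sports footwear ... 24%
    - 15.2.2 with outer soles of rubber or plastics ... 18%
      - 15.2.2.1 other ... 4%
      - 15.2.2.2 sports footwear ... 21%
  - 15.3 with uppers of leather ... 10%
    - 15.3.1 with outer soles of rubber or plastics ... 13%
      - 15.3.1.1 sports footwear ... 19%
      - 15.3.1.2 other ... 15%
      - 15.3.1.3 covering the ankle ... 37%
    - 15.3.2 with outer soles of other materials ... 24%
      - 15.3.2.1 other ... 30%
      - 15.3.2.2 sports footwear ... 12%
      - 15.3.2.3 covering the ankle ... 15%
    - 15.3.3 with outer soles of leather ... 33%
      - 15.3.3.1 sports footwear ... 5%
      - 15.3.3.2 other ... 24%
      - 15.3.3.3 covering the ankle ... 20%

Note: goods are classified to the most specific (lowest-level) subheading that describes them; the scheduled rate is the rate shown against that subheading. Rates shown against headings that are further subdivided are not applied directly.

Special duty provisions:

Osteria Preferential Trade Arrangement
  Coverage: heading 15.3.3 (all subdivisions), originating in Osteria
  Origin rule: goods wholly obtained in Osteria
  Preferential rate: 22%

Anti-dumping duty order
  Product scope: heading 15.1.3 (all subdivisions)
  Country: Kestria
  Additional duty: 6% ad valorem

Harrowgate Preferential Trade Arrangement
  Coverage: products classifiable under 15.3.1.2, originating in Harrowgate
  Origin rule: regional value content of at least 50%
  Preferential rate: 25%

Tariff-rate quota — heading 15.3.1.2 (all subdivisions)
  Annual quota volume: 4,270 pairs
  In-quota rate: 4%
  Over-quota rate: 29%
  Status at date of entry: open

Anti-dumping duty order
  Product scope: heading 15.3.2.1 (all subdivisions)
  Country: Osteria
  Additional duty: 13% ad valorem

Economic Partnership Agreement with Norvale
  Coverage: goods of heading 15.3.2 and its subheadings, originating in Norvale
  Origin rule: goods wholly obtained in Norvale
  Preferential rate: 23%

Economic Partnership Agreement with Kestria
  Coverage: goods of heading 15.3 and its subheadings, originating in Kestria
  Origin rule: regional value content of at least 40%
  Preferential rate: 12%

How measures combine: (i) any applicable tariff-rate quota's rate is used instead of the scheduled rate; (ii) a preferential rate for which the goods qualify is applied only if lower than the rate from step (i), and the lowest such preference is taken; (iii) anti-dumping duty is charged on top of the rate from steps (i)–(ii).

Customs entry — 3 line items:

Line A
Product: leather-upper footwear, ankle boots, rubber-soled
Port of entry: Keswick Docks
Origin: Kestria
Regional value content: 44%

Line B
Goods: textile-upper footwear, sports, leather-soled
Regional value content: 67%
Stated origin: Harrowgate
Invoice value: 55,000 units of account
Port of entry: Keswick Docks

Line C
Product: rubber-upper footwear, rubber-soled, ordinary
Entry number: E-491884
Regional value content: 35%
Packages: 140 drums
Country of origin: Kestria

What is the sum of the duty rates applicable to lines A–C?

76%

Line A: leather-upper → 15.3; rubber-soled → 15.3.1; ankle boots → 15.3.1.3. Scheduled 37%. Kestria agreement on 15.3: RVC ≥ 40% → 12% available; preferential 12%. → 12%.
Line B: textile-upper → 15.2; leather-soled → 15.2.1; sports → 15.2.1.2. Scheduled 24%. Harrowgate agreement on 15.3.1.2: 15.2.1.2 not covered. → 24%.
Line C: rubber-upper → 15.1; rubber-soled → 15.1.3; ordinary → 15.1.3.2. Scheduled 34%. Kestria agreement on 15.3: 15.1.3.2 not covered; anti-dumping (Kestria, 15.1.3): +6%; total 34% + 6% = 40%. → 40%.
Sum: 12% + 24% + 40% = 76%.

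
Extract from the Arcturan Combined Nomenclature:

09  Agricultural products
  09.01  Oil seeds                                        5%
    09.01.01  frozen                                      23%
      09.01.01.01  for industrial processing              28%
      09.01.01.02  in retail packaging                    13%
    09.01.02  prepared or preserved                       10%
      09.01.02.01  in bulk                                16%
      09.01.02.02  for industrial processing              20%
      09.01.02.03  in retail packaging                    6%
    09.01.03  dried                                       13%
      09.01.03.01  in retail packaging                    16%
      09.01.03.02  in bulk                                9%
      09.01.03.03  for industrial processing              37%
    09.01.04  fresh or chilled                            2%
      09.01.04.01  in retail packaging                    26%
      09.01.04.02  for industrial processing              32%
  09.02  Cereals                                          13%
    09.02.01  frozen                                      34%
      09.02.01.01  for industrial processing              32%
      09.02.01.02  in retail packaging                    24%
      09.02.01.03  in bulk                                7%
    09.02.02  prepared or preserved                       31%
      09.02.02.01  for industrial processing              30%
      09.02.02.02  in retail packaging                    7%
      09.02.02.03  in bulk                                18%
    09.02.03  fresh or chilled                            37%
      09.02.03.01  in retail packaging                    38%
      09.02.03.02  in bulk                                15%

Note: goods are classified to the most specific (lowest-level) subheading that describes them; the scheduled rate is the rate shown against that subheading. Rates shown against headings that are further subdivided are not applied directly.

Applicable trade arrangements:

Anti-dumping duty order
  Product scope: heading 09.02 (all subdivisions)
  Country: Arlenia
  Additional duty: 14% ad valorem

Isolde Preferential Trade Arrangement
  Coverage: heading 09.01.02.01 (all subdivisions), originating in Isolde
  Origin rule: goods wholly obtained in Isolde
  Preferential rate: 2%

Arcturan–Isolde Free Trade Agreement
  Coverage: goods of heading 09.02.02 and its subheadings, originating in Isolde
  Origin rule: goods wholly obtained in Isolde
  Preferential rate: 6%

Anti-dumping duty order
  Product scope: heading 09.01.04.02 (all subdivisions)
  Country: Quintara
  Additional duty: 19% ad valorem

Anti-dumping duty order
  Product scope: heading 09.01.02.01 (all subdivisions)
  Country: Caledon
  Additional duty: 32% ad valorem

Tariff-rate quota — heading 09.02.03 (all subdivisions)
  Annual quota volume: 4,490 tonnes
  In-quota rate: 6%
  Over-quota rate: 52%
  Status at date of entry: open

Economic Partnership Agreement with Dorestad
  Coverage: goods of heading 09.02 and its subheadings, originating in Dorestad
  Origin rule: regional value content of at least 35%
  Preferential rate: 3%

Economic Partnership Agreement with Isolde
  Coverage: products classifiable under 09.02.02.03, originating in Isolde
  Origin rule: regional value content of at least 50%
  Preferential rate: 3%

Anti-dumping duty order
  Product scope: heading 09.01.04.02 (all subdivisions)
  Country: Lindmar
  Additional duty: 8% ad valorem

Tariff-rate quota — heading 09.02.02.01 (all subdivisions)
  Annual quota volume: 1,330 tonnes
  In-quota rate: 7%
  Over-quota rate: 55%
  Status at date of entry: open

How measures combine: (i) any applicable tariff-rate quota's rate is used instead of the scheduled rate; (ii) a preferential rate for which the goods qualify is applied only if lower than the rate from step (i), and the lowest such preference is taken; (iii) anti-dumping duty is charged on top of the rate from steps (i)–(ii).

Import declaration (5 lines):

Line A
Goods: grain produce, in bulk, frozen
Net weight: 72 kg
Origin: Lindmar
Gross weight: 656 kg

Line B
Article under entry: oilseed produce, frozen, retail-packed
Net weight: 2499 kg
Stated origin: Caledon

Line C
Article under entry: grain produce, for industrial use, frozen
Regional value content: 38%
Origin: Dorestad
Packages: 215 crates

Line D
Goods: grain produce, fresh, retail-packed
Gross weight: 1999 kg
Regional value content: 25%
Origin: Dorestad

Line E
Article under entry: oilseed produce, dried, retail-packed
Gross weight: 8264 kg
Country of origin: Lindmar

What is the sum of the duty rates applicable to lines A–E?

45%

Line A: grain → 09.02; frozen → 09.02.01; in bulk → 09.02.01.03. Scheduled 7%. No special measure applies. → 7%.
Line B: oilseed → 09.01; frozen → 09.01.01; retail-packed → 09.01.01.02. Scheduled 13%. No special measure applies. → 13%.
Line C: grain → 09.02; frozen → 09.02.01; for industrial use → 09.02.01.01. Scheduled 32%. Dorestad agreement on 09.02: RVC ≥ 35% → 3% available; preferential 3%. → 3%.
Line D: grain → 09.02; fresh → 09.02.03; retail-packed → 09.02.03.01. Scheduled 38%. quota on 09.02.03 open → in-quota 6%; Dorestad agreement on 09.02: RVC < 35%. → 6%.
Line E: oilseed → 09.01; dried → 09.01.03; retail-packed → 09.01.03.01. Scheduled 16%. No special measure applies. → 16%.
Sum: 7% + 13% + 3% + 6% + 16% = 45%.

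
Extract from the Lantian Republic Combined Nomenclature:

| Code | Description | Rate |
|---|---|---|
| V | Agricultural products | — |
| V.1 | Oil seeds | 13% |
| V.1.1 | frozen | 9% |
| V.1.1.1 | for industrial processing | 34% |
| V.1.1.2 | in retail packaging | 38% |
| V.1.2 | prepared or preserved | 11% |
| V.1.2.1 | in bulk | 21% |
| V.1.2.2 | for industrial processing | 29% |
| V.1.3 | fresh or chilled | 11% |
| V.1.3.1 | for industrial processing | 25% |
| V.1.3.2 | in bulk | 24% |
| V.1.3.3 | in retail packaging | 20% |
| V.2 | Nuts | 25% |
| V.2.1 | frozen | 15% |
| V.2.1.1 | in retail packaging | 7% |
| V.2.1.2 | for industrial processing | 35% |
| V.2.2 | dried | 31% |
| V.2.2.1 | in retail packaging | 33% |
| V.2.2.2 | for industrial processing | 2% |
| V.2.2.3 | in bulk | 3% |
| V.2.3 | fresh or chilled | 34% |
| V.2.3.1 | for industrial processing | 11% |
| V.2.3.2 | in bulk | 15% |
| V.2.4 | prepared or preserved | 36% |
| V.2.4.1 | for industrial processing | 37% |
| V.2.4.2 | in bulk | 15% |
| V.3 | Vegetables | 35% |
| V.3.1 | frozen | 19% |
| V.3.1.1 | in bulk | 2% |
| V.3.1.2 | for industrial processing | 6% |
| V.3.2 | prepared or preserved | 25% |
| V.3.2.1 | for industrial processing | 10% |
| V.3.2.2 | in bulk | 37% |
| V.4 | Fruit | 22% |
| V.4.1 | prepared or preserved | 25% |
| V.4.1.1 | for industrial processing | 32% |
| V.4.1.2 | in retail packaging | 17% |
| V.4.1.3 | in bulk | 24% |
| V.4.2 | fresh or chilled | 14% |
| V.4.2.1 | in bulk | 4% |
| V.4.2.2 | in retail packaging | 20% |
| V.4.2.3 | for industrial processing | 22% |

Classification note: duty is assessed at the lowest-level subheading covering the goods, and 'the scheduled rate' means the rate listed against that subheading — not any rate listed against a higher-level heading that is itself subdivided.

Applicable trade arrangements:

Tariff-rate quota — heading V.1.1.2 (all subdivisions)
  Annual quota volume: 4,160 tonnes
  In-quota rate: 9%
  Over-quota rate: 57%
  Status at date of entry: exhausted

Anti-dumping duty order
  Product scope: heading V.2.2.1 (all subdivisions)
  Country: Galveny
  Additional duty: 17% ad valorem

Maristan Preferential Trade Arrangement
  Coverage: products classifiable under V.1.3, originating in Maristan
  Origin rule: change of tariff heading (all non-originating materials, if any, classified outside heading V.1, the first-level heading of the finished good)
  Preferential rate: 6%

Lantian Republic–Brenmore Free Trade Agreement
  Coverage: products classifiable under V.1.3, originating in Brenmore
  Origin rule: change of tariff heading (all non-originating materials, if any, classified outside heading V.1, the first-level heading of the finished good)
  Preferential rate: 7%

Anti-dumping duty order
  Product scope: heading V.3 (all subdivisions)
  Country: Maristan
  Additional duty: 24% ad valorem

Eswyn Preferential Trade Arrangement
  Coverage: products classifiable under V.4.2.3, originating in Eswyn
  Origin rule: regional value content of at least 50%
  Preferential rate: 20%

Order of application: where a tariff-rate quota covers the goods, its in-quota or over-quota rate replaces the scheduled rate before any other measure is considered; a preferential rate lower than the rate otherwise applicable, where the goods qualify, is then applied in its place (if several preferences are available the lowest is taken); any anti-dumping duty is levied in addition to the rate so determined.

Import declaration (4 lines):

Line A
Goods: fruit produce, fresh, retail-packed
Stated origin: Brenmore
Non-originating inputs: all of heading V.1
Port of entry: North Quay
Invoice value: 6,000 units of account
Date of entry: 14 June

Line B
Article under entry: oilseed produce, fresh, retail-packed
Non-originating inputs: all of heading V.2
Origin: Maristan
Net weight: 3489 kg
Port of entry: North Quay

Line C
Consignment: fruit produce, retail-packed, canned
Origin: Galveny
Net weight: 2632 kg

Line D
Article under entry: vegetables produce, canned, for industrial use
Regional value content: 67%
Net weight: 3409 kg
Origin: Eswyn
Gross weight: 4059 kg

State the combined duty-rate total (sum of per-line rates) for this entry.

53%

Line A: fruit → V.4; fresh → V.4.2; retail-packed → V.4.2.2. Scheduled 20%. Brenmore agreement on V.1.3: V.4.2.2 not covered. → 20%.
Line B: oilseed → V.1; fresh → V.1.3; retail-packed → V.1.3.3. Scheduled 20%. Maristan agreement on V.1.3: CTH met → 6% available; preferential 6%. → 6%.
Line C: fruit → V.4; canned → V.4.1; retail-packed → V.4.1.2. Scheduled 17%. No special measure applies. → 17%.
Line D: vegetables → V.3; canned → V.3.2; for industrial use → V.3.2.1. Scheduled 10%. Eswyn agreement on V.4.2.3: V.3.2.1 not covered. → 10%.
Sum: 20% + 6% + 17% + 10% = 53%.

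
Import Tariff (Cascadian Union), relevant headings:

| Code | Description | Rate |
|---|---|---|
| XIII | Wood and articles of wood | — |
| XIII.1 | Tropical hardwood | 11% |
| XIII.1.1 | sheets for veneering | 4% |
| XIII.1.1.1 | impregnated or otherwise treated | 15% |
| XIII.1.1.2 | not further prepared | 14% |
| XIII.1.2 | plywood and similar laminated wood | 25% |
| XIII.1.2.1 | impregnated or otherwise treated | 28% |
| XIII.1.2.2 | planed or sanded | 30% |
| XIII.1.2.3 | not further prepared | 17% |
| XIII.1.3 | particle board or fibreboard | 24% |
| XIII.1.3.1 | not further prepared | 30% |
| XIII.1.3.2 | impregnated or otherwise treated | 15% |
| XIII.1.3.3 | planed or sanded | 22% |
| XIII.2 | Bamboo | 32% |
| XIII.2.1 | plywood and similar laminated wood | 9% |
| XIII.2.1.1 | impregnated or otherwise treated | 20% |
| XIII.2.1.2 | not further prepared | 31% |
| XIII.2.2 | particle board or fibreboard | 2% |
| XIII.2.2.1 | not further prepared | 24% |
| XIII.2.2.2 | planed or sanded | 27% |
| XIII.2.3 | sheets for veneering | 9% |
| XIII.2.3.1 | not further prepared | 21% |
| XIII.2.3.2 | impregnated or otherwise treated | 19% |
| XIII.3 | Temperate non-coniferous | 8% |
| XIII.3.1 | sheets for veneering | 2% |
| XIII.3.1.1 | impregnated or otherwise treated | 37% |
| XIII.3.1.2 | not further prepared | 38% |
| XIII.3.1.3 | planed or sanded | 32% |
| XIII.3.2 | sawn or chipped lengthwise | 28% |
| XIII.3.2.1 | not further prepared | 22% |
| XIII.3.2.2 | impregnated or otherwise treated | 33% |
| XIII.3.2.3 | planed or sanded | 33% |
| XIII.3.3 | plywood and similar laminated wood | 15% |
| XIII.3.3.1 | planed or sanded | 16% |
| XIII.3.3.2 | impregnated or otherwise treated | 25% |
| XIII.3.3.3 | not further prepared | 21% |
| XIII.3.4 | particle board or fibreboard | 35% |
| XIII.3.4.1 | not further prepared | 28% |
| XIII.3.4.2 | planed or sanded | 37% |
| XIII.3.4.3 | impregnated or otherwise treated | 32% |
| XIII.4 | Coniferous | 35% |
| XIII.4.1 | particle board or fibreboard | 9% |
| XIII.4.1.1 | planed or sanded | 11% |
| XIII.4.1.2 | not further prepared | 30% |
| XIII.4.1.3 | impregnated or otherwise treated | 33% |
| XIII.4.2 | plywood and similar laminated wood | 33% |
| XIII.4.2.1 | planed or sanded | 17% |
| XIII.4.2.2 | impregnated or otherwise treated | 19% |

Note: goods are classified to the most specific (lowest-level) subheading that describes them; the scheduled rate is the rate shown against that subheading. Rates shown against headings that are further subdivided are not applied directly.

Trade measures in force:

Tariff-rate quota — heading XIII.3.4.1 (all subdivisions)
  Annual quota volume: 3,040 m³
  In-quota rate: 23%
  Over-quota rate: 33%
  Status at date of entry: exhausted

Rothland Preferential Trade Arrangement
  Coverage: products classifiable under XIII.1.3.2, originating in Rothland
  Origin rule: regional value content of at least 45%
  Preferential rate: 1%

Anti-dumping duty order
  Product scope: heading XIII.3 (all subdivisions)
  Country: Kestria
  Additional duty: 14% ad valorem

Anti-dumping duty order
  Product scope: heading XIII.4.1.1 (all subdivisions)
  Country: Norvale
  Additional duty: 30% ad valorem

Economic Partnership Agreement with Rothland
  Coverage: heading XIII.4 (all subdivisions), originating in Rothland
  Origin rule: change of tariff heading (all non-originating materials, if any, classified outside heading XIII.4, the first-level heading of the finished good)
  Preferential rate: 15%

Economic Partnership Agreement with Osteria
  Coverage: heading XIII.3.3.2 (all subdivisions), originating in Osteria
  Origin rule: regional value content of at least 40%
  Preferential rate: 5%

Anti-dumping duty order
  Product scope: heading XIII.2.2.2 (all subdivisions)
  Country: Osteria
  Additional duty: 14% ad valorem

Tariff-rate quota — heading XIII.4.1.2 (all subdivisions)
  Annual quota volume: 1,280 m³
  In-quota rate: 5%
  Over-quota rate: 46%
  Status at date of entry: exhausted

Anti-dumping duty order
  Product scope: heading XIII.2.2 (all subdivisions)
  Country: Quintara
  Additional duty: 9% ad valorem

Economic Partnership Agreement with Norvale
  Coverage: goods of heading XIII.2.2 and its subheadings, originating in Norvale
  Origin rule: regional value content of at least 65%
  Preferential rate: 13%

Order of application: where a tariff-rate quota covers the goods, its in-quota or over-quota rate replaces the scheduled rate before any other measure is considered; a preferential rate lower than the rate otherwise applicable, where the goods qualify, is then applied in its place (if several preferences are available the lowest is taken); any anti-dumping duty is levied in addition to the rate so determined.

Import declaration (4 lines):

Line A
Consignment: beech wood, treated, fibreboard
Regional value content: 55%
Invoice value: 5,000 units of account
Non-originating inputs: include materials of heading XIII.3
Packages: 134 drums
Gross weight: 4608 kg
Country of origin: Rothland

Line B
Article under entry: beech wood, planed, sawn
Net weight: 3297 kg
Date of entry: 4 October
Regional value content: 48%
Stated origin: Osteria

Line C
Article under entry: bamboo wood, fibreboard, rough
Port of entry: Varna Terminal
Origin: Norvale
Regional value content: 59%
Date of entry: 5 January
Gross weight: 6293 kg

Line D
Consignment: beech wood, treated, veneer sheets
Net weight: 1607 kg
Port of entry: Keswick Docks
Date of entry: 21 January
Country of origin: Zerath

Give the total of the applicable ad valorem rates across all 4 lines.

Line A: beech → XIII.3; fibreboard → XIII.3.4; treated → XIII.3.4.3. Scheduled 32%. Rothland agreement on XIII.1.3.2: XIII.3.4.3 not covered; Rothland agreement on XIII.4: XIII.3.4.3 not covered. → 32%.
Line B: beech → XIII.3; sawn → XIII.3.2; planed → XIII.3.2.3. Scheduled 33%. Osteria agreement on XIII.3.3.2: XIII.3.2.3 not covered. → 33%.
Line C: bamboo → XIII.2; fibreboard → XIII.2.2; rough → XIII.2.2.1. Scheduled 24%. Norvale agreement on XIII.2.2: RVC < 65%. → 24%.
Line D: beech → XIII.3; veneer sheets → XIII.3.1; treated → XIII.3.1.1. Scheduled 37%. No special measure applies. → 37%.
Sum: 32% + 33% + 24% + 37% = 126%.

126%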